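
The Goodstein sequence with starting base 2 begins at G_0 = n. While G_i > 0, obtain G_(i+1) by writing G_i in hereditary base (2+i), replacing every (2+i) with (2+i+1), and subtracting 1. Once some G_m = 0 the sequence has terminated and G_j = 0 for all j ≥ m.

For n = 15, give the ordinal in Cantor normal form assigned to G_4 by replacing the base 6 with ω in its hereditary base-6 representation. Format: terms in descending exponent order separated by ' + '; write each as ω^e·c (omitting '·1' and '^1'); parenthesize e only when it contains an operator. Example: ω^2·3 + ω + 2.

step 0: 15 = 2^(2 + 1) + 2^2 + 2 + 1; sub 3 for 2: 3^(3 + 1) + 3^3 + 3 + 1; = 112; G_1 = 112−1 = 111
step 1: 111 = 3^(3 + 1) + 3^3 + 3; sub 4 for 3: 4^(4 + 1) + 4^4 + 4; = 1284; G_2 = 1284−1 = 1283
step 2: 1283 = 4^(4 + 1) + 4^4 + 3; sub 5 for 4: 5^(5 + 1) + 5^5 + 3; = 18753; G_3 = 18753−1 = 18752
step 3: 18752 = 5^(5 + 1) + 5^5 + 2; sub 6 for 5: 6^(6 + 1) + 6^6 + 2; = 326594; G_4 = 326594−1 = 326593

ω^(ω + 1) + ω^ω + 1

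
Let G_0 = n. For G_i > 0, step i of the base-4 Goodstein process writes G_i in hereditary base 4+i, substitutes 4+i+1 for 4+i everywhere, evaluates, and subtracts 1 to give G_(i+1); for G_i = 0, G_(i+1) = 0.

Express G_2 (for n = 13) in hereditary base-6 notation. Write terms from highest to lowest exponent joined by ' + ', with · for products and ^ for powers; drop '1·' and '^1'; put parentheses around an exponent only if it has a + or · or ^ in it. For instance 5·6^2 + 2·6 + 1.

2·6 + 5

G_0 = 13. HB_4(13) = 3·4 + 1. Bump = 16. G_1 = 15.
G_1 = 15. HB_5(15) = 3·5. Bump = 18. G_2 = 17.
G_2 = 17. HB_6(17) = 2·6 + 5. Bump = 19. G_3 = 18.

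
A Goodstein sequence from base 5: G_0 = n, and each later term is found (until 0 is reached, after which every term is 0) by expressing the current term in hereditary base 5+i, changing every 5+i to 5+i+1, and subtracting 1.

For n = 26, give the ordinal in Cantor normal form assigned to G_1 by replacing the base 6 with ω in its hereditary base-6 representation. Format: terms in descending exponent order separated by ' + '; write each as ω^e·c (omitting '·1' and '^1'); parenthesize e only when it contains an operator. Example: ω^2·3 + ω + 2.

ω^2

G_0=26  [base 5] 5^2 + 1  →[5↦6]→  6^2 + 1 = 37  −1 ⇒ G_1=36
G_1=36  [base 6] 6^2  →[6↦7]→  7^2 = 49  −1 ⇒ G_2=48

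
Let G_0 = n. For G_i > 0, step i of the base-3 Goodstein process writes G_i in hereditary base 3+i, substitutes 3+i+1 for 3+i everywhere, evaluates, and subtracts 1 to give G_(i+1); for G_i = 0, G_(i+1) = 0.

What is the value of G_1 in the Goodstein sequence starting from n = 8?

9

G_0 = 8. HB_3(8) = 2·3 + 2. Bump = 10. G_1 = 9.
G_1 = 9. HB_4(9) = 2·4 + 1. Bump = 11. G_2 = 10.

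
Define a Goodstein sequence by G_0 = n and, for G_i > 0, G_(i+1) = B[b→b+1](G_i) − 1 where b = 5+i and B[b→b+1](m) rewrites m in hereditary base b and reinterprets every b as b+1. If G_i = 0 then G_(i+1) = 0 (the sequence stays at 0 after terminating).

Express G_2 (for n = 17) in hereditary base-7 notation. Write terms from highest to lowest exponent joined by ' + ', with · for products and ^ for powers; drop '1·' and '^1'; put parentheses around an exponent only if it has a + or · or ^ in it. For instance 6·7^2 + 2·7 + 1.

3·7

[0] 17 ≡ 3·5 + 2 (base 5). Lift 6: 20. −1: 19.
[1] 19 ≡ 3·6 + 1 (base 6). Lift 7: 22. −1: 21.
[2] 21 ≡ 3·7 (base 7). Lift 8: 24. −1: 23.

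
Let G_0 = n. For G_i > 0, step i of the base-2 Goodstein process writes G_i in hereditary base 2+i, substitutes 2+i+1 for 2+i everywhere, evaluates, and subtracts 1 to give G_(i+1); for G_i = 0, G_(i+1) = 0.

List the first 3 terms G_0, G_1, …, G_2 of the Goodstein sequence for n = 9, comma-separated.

[0] 9 ≡ 2^(2 + 1) + 1 (base 2). Lift 3: 82. −1: 81.
[1] 81 ≡ 3^(3 + 1) (base 3). Lift 4: 1024. −1: 1023.

9, 81, 1023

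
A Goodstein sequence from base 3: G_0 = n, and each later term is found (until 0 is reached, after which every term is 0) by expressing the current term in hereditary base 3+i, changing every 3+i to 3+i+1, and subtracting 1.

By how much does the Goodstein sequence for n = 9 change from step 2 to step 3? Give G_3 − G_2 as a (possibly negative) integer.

i=0: 9 = 3^2 (b=3); 3→4: 4^2 = 16; 16−1 = 15
i=1: 15 = 3·4 + 3 (b=4); 4→5: 3·5 + 3 = 18; 18−1 = 17
i=2: 17 = 3·5 + 2 (b=5); 5→6: 3·6 + 2 = 20; 20−1 = 19

2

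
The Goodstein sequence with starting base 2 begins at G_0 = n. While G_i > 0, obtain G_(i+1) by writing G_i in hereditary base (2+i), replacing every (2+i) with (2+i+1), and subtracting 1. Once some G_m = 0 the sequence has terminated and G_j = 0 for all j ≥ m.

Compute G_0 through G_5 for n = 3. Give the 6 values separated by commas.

G_0 = 3. HB_2(3) = 2 + 1. Bump = 4. G_1 = 3.
G_1 = 3. HB_3(3) = 3. Bump = 4. G_2 = 3.
G_2 = 3. HB_4(3) = 3. Bump = 3. G_3 = 2.
G_3 = 2. HB_5(2) = 2. Bump = 2. G_4 = 1.
G_4 = 1. HB_6(1) = 1. Bump = 1. G_5 = 0.

3, 3, 3, 2, 1, 0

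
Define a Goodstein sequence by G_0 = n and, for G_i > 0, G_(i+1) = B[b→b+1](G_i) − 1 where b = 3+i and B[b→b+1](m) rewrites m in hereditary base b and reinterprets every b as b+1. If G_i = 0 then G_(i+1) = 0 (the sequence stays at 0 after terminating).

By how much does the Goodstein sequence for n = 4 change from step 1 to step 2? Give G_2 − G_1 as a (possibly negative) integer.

G_0=4  [base 3] 3 + 1  →[3↦4]→  4 + 1 = 5  −1 ⇒ G_1=4
G_1=4  [base 4] 4  →[4↦5]→  5 = 5  −1 ⇒ G_2=4

0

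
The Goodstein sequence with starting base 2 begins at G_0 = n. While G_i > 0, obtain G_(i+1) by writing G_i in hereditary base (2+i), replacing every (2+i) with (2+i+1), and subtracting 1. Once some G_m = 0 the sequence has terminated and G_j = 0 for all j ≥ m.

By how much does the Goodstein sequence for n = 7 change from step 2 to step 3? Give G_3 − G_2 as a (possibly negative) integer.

G_0 = 7. HB_2(7) = 2^2 + 2 + 1. Bump = 31. G_1 = 30.
G_1 = 30. HB_3(30) = 3^3 + 3. Bump = 260. G_2 = 259.
G_2 = 259. HB_4(259) = 4^4 + 3. Bump = 3128. G_3 = 3127.

2868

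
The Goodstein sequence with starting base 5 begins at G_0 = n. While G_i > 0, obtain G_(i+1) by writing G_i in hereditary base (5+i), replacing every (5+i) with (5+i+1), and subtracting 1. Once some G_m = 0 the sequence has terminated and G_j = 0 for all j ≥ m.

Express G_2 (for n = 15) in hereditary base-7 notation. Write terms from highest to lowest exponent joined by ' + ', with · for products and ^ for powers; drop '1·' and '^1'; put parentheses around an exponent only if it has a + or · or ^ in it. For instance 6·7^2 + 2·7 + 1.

base 5: 15 = 3·5; at 6: 3·6 = 18; next = 17
base 6: 17 = 2·6 + 5; at 7: 2·7 + 5 = 19; next = 18
base 7: 18 = 2·7 + 4; at 8: 2·8 + 4 = 20; next = 19

2·7 + 4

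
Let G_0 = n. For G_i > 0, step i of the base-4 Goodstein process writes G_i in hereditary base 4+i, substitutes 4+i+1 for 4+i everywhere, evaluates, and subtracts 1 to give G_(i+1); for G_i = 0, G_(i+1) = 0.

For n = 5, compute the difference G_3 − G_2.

-1

base 4: 5 = 4 + 1; at 5: 5 + 1 = 6; next = 5
base 5: 5 = 5; at 6: 6 = 6; next = 5
base 6: 5 = 5; at 7: 5 = 5; next = 4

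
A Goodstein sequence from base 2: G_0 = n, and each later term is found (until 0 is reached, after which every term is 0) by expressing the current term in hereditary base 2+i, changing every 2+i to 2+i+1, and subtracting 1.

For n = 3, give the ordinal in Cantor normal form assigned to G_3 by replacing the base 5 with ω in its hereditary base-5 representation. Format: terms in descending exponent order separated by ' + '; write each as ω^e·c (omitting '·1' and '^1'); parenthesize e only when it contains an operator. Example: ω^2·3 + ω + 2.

2

3 —HB2→ 2 + 1 —bump→ 3 + 1 = 4 —(−1)→ 3
3 —HB3→ 3 —bump→ 4 = 4 —(−1)→ 3
3 —HB4→ 3 —bump→ 3 = 3 —(−1)→ 2
2 —HB5→ 2 —bump→ 2 = 2 —(−1)→ 1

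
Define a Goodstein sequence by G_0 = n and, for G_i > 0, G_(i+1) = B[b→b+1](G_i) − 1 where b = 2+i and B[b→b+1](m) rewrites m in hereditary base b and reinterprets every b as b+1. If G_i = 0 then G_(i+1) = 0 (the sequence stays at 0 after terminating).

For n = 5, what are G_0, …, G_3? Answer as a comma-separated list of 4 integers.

5, 27, 255, 467

G_0=5  [base 2] 2^2 + 1  →[2↦3]→  3^3 + 1 = 28  −1 ⇒ G_1=27
G_1=27  [base 3] 3^3  →[3↦4]→  4^4 = 256  −1 ⇒ G_2=255
G_2=255  [base 4] 3·4^3 + 3·4^2 + 3·4 + 3  →[4↦5]→  3·5^3 + 3·5^2 + 3·5 + 3 = 468  −1 ⇒ G_3=467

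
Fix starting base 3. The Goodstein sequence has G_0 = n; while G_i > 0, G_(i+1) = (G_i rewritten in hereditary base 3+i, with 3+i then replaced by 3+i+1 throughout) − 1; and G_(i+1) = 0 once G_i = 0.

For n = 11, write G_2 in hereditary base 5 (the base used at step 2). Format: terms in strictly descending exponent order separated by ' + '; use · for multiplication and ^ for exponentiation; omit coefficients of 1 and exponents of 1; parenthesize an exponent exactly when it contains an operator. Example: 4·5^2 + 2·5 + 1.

5^2

G_0=11  [base 3] 3^2 + 2  →[3↦4]→  4^2 + 2 = 18  −1 ⇒ G_1=17
G_1=17  [base 4] 4^2 + 1  →[4↦5]→  5^2 + 1 = 26  −1 ⇒ G_2=25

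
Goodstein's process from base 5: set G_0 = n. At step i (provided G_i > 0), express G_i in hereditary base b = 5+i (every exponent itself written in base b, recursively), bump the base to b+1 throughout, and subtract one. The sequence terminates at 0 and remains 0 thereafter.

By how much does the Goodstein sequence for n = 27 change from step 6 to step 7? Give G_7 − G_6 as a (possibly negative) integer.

i=0: 27 = 5^2 + 2 (b=5); 5→6: 6^2 + 2 = 38; 38−1 = 37
i=1: 37 = 6^2 + 1 (b=6); 6→7: 7^2 + 1 = 50; 50−1 = 49
i=2: 49 = 7^2 (b=7); 7→8: 8^2 = 64; 64−1 = 63
i=3: 63 = 7·8 + 7 (b=8); 8→9: 7·9 + 7 = 70; 70−1 = 69
i=4: 69 = 7·9 + 6 (b=9); 9→10: 7·10 + 6 = 76; 76−1 = 75
i=5: 75 = 7·10 + 5 (b=10); 10→11: 7·11 + 5 = 82; 82−1 = 81
i=6: 81 = 7·11 + 4 (b=11); 11→12: 7·12 + 4 = 88; 88−1 = 87

6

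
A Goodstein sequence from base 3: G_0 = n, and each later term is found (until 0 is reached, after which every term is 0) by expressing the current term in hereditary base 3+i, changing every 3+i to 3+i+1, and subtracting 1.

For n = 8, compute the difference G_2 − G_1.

G_0 = 8. HB_3(8) = 2·3 + 2. Bump = 10. G_1 = 9.
G_1 = 9. HB_4(9) = 2·4 + 1. Bump = 11. G_2 = 10.

1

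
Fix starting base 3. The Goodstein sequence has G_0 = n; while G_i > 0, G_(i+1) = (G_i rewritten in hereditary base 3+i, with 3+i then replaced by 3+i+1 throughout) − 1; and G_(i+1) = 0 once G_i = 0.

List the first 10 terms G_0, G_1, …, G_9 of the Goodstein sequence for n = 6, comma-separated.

G_0=6  [base 3] 2·3  →[3↦4]→  2·4 = 8  −1 ⇒ G_1=7
G_1=7  [base 4] 4 + 3  →[4↦5]→  5 + 3 = 8  −1 ⇒ G_2=7
G_2=7  [base 5] 5 + 2  →[5↦6]→  6 + 2 = 8  −1 ⇒ G_3=7
G_3=7  [base 6] 6 + 1  →[6↦7]→  7 + 1 = 8  −1 ⇒ G_4=7
G_4=7  [base 7] 7  →[7↦8]→  8 = 8  −1 ⇒ G_5=7
G_5=7  [base 8] 7  →[8↦9]→  7 = 7  −1 ⇒ G_6=6
G_6=6  [base 9] 6  →[9↦10]→  6 = 6  −1 ⇒ G_7=5
G_7=5  [base 10] 5  →[10↦11]→  5 = 5  −1 ⇒ G_8=4
G_8=4  [base 11] 4  →[11↦12]→  4 = 4  −1 ⇒ G_9=3

6, 7, 7, 7, 7, 7, 6, 5, 4, 3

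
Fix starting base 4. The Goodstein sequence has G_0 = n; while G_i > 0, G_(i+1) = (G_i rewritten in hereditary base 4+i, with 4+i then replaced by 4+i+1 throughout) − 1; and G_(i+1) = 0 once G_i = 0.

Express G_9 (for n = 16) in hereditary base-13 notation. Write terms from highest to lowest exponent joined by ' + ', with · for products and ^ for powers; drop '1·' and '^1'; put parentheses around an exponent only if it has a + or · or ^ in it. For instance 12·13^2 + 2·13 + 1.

(0) 16|_4 = 4^2 ↦ 5^2|_5 = 25 ⇒ 24
(1) 24|_5 = 4·5 + 4 ↦ 4·6 + 4|_6 = 28 ⇒ 27
(2) 27|_6 = 4·6 + 3 ↦ 4·7 + 3|_7 = 31 ⇒ 30
(3) 30|_7 = 4·7 + 2 ↦ 4·8 + 2|_8 = 34 ⇒ 33
(4) 33|_8 = 4·8 + 1 ↦ 4·9 + 1|_9 = 37 ⇒ 36
(5) 36|_9 = 4·9 ↦ 4·10|_10 = 40 ⇒ 39
(6) 39|_10 = 3·10 + 9 ↦ 3·11 + 9|_11 = 42 ⇒ 41
(7) 41|_11 = 3·11 + 8 ↦ 3·12 + 8|_12 = 44 ⇒ 43
(8) 43|_12 = 3·12 + 7 ↦ 3·13 + 7|_13 = 46 ⇒ 45

3·13 + 6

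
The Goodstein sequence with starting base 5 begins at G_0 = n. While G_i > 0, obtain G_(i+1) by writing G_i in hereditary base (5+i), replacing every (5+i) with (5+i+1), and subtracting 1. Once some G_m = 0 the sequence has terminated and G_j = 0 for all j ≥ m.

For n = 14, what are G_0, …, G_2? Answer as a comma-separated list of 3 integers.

G_0 = 14. HB_5(14) = 2·5 + 4. Bump = 16. G_1 = 15.
G_1 = 15. HB_6(15) = 2·6 + 3. Bump = 17. G_2 = 16.

14, 15, 16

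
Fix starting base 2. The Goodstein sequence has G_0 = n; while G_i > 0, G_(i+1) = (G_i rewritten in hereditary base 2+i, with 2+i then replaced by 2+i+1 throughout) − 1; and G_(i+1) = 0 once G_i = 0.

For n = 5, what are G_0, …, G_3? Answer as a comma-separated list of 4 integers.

[0] 5 ≡ 2^2 + 1 (base 2). Lift 3: 28. −1: 27.
[1] 27 ≡ 3^3 (base 3). Lift 4: 256. −1: 255.
[2] 255 ≡ 3·4^3 + 3·4^2 + 3·4 + 3 (base 4). Lift 5: 468. −1: 467.

5, 27, 255, 467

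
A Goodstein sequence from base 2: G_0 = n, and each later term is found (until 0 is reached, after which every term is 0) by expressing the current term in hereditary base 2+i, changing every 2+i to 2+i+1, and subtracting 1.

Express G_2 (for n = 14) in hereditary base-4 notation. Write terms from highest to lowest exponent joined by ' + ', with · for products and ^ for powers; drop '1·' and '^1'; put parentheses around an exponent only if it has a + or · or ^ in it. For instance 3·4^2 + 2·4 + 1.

(0) 14|_2 = 2^(2 + 1) + 2^2 + 2 ↦ 3^(3 + 1) + 3^3 + 3|_3 = 111 ⇒ 110
(1) 110|_3 = 3^(3 + 1) + 3^3 + 2 ↦ 4^(4 + 1) + 4^4 + 2|_4 = 1282 ⇒ 1281

4^(4 + 1) + 4^4 + 1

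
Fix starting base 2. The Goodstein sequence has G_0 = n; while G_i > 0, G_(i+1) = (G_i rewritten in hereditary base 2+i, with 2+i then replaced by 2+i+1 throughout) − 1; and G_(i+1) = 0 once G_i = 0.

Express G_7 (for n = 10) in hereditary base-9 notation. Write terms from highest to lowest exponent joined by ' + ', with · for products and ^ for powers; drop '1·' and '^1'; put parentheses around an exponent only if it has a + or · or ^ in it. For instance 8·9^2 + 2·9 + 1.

5·9^9 + 5·9^5 + 5·9^4 + 5·9^3 + 5·9^2 + 5·9 + 2

i=0: 10 = 2^(2 + 1) + 2 (b=2); 2→3: 3^(3 + 1) + 3 = 84; 84−1 = 83
i=1: 83 = 3^(3 + 1) + 2 (b=3); 3→4: 4^(4 + 1) + 2 = 1026; 1026−1 = 1025
i=2: 1025 = 4^(4 + 1) + 1 (b=4); 4→5: 5^(5 + 1) + 1 = 15626; 15626−1 = 15625
i=3: 15625 = 5^(5 + 1) (b=5); 5→6: 6^(6 + 1) = 279936; 279936−1 = 279935
i=4: 279935 = 5·6^6 + 5·6^5 + 5·6^4 + 5·6^3 + 5·6^2 + 5·6 + 5 (b=6); 6→7: 5·7^7 + 5·7^5 + 5·7^4 + 5·7^3 + 5·7^2 + 5·7 + 5 = 4215755; 4215755−1 = 4215754
i=5: 4215754 = 5·7^7 + 5·7^5 + 5·7^4 + 5·7^3 + 5·7^2 + 5·7 + 4 (b=7); 7→8: 5·8^8 + 5·8^5 + 5·8^4 + 5·8^3 + 5·8^2 + 5·8 + 4 = 84073324; 84073324−1 = 84073323
i=6: 84073323 = 5·8^8 + 5·8^5 + 5·8^4 + 5·8^3 + 5·8^2 + 5·8 + 3 (b=8); 8→9: 5·9^9 + 5·9^5 + 5·9^4 + 5·9^3 + 5·9^2 + 5·9 + 3 = 1937434593; 1937434593−1 = 1937434592
i=7: 1937434592 = 5·9^9 + 5·9^5 + 5·9^4 + 5·9^3 + 5·9^2 + 5·9 + 2 (b=9); 9→10: 5·10^10 + 5·10^5 + 5·10^4 + 5·10^3 + 5·10^2 + 5·10 + 2 = 50000555552; 50000555552−1 = 50000555551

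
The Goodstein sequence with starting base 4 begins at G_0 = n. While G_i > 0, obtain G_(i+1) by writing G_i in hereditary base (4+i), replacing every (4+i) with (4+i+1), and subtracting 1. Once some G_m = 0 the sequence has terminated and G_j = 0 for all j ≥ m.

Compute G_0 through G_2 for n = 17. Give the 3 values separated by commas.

17, 25, 35

G_0 = 17. HB_4(17) = 4^2 + 1. Bump = 26. G_1 = 25.
G_1 = 25. HB_5(25) = 5^2. Bump = 36. G_2 = 35.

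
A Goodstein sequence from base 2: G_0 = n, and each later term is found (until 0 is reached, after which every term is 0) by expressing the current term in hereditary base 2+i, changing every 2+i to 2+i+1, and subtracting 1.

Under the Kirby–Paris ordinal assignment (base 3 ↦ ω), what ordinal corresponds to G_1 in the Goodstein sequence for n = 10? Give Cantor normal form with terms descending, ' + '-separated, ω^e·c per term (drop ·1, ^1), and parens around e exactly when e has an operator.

ω^(ω + 1) + 2

10 —HB2→ 2^(2 + 1) + 2 —bump→ 3^(3 + 1) + 3 = 84 —(−1)→ 83
83 —HB3→ 3^(3 + 1) + 2 —bump→ 4^(4 + 1) + 2 = 1026 —(−1)→ 1025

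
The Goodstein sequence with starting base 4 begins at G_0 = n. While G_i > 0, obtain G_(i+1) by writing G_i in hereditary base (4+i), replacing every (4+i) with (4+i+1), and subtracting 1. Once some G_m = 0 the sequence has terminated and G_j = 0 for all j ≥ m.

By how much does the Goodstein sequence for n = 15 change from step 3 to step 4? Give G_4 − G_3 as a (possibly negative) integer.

15 —HB4→ 3·4 + 3 —bump→ 3·5 + 3 = 18 —(−1)→ 17
17 —HB5→ 3·5 + 2 —bump→ 3·6 + 2 = 20 —(−1)→ 19
19 —HB6→ 3·6 + 1 —bump→ 3·7 + 1 = 22 —(−1)→ 21
21 —HB7→ 3·7 —bump→ 3·8 = 24 —(−1)→ 23

2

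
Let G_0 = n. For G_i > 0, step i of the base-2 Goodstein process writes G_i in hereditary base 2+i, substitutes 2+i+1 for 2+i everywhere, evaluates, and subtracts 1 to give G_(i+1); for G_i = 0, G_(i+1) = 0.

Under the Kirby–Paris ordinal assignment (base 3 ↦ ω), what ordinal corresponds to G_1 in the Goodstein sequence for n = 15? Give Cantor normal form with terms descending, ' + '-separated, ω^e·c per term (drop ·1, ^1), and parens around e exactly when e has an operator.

15 —HB2→ 2^(2 + 1) + 2^2 + 2 + 1 —bump→ 3^(3 + 1) + 3^3 + 3 + 1 = 112 —(−1)→ 111
111 —HB3→ 3^(3 + 1) + 3^3 + 3 —bump→ 4^(4 + 1) + 4^4 + 4 = 1284 —(−1)→ 1283

ω^(ω + 1) + ω^ω + ω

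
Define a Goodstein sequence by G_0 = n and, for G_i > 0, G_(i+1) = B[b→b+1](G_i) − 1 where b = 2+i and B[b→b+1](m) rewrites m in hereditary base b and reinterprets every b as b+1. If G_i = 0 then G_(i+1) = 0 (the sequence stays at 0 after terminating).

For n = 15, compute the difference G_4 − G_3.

307841

G_0 = 15. HB_2(15) = 2^(2 + 1) + 2^2 + 2 + 1. Bump = 112. G_1 = 111.
G_1 = 111. HB_3(111) = 3^(3 + 1) + 3^3 + 3. Bump = 1284. G_2 = 1283.
G_2 = 1283. HB_4(1283) = 4^(4 + 1) + 4^4 + 3. Bump = 18753. G_3 = 18752.
G_3 = 18752. HB_5(18752) = 5^(5 + 1) + 5^5 + 2. Bump = 326594. G_4 = 326593.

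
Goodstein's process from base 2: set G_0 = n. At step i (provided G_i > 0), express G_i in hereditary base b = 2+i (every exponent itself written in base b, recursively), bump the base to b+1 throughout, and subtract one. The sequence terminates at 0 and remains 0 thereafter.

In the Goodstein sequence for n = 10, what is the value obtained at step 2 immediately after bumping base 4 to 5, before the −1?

10 —HB2→ 2^(2 + 1) + 2 —bump→ 3^(3 + 1) + 3 = 84 —(−1)→ 83
83 —HB3→ 3^(3 + 1) + 2 —bump→ 4^(4 + 1) + 2 = 1026 —(−1)→ 1025
1025 —HB4→ 4^(4 + 1) + 1 —bump→ 5^(5 + 1) + 1 = 15626 —(−1)→ 15625

15626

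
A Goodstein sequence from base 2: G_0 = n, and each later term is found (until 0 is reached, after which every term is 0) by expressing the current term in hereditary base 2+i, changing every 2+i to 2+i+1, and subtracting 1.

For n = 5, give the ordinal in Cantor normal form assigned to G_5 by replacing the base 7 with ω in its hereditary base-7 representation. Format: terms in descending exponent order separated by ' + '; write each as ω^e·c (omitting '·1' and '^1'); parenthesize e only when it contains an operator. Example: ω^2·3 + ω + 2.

step 0: 5 = 2^2 + 1; sub 3 for 2: 3^3 + 1; = 28; G_1 = 28−1 = 27
step 1: 27 = 3^3; sub 4 for 3: 4^4; = 256; G_2 = 256−1 = 255
step 2: 255 = 3·4^3 + 3·4^2 + 3·4 + 3; sub 5 for 4: 3·5^3 + 3·5^2 + 3·5 + 3; = 468; G_3 = 468−1 = 467
step 3: 467 = 3·5^3 + 3·5^2 + 3·5 + 2; sub 6 for 5: 3·6^3 + 3·6^2 + 3·6 + 2; = 776; G_4 = 776−1 = 775
step 4: 775 = 3·6^3 + 3·6^2 + 3·6 + 1; sub 7 for 6: 3·7^3 + 3·7^2 + 3·7 + 1; = 1198; G_5 = 1198−1 = 1197
step 5: 1197 = 3·7^3 + 3·7^2 + 3·7; sub 8 for 7: 3·8^3 + 3·8^2 + 3·8; = 1752; G_6 = 1752−1 = 1751

ω^3·3 + ω^2·3 + ω·3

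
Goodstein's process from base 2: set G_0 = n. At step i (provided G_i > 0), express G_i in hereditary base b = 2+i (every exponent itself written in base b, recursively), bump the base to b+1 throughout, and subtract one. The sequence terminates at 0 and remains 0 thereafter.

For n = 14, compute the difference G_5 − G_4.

G_0 = 14. HB_2(14) = 2^(2 + 1) + 2^2 + 2. Bump = 111. G_1 = 110.
G_1 = 110. HB_3(110) = 3^(3 + 1) + 3^3 + 2. Bump = 1282. G_2 = 1281.
G_2 = 1281. HB_4(1281) = 4^(4 + 1) + 4^4 + 1. Bump = 18751. G_3 = 18750.
G_3 = 18750. HB_5(18750) = 5^(5 + 1) + 5^5. Bump = 326592. G_4 = 326591.
G_4 = 326591. HB_6(326591) = 6^(6 + 1) + 5·6^5 + 5·6^4 + 5·6^3 + 5·6^2 + 5·6 + 5. Bump = 5862841. G_5 = 5862840.

5536249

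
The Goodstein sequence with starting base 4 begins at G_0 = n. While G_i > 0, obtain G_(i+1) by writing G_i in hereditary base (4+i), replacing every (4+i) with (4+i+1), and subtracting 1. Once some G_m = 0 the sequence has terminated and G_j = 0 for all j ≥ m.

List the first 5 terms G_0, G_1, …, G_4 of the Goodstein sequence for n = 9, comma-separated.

9, 10, 11, 11, 11

base 4: 9 = 2·4 + 1; at 5: 2·5 + 1 = 11; next = 10
base 5: 10 = 2·5; at 6: 2·6 = 12; next = 11
base 6: 11 = 6 + 5; at 7: 7 + 5 = 12; next = 11
base 7: 11 = 7 + 4; at 8: 8 + 4 = 12; next = 11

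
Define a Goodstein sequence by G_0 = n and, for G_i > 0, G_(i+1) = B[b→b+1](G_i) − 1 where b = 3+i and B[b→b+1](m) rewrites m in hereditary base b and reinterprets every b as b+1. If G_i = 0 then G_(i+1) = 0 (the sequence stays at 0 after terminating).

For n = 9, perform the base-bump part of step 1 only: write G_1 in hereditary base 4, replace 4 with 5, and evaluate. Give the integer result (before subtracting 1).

18

9 —HB3→ 3^2 —bump→ 4^2 = 16 —(−1)→ 15
15 —HB4→ 3·4 + 3 —bump→ 3·5 + 3 = 18 —(−1)→ 17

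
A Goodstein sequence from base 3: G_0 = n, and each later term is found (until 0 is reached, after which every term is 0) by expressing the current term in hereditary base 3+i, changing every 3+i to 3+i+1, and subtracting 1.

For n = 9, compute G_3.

19

base 3: 9 = 3^2; at 4: 4^2 = 16; next = 15
base 4: 15 = 3·4 + 3; at 5: 3·5 + 3 = 18; next = 17
base 5: 17 = 3·5 + 2; at 6: 3·6 + 2 = 20; next = 19
base 6: 19 = 3·6 + 1; at 7: 3·7 + 1 = 22; next = 21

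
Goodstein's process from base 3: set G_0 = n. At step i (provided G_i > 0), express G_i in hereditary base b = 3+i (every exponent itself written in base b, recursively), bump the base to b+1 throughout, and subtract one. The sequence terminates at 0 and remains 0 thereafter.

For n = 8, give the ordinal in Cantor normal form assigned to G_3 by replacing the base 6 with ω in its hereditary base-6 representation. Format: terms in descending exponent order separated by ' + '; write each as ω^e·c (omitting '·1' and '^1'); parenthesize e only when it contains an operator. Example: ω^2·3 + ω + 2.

G_0=8  [base 3] 2·3 + 2  →[3↦4]→  2·4 + 2 = 10  −1 ⇒ G_1=9
G_1=9  [base 4] 2·4 + 1  →[4↦5]→  2·5 + 1 = 11  −1 ⇒ G_2=10
G_2=10  [base 5] 2·5  →[5↦6]→  2·6 = 12  −1 ⇒ G_3=11

ω + 5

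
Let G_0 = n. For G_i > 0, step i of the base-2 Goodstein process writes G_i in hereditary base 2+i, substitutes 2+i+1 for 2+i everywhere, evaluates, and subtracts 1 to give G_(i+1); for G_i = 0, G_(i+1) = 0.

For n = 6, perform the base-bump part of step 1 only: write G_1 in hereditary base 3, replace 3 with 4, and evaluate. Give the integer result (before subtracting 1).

258

G_0 = 6. HB_2(6) = 2^2 + 2. Bump = 30. G_1 = 29.
G_1 = 29. HB_3(29) = 3^3 + 2. Bump = 258. G_2 = 257.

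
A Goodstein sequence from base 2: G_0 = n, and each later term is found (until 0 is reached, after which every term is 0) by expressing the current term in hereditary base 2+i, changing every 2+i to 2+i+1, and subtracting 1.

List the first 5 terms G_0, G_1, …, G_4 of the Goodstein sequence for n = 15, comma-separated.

(0) 15|_2 = 2^(2 + 1) + 2^2 + 2 + 1 ↦ 3^(3 + 1) + 3^3 + 3 + 1|_3 = 112 ⇒ 111
(1) 111|_3 = 3^(3 + 1) + 3^3 + 3 ↦ 4^(4 + 1) + 4^4 + 4|_4 = 1284 ⇒ 1283
(2) 1283|_4 = 4^(4 + 1) + 4^4 + 3 ↦ 5^(5 + 1) + 5^5 + 3|_5 = 18753 ⇒ 18752
(3) 18752|_5 = 5^(5 + 1) + 5^5 + 2 ↦ 6^(6 + 1) + 6^6 + 2|_6 = 326594 ⇒ 326593

15, 111, 1283, 18752, 326593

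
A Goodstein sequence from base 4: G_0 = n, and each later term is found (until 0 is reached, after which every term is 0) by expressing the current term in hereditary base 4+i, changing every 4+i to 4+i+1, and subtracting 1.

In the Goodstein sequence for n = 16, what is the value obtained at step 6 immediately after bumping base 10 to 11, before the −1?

42

base 4: 16 = 4^2; at 5: 5^2 = 25; next = 24
base 5: 24 = 4·5 + 4; at 6: 4·6 + 4 = 28; next = 27
base 6: 27 = 4·6 + 3; at 7: 4·7 + 3 = 31; next = 30
base 7: 30 = 4·7 + 2; at 8: 4·8 + 2 = 34; next = 33
base 8: 33 = 4·8 + 1; at 9: 4·9 + 1 = 37; next = 36
base 9: 36 = 4·9; at 10: 4·10 = 40; next = 39
base 10: 39 = 3·10 + 9; at 11: 3·11 + 9 = 42; next = 41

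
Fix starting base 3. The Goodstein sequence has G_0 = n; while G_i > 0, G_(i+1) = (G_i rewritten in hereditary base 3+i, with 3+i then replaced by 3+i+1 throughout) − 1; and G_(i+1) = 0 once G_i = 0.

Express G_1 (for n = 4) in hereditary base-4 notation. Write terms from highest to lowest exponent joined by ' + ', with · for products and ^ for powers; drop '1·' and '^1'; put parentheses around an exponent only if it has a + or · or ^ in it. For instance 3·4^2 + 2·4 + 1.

[0] 4 ≡ 3 + 1 (base 3). Lift 4: 5. −1: 4.
[1] 4 ≡ 4 (base 4). Lift 5: 5. −1: 4.

4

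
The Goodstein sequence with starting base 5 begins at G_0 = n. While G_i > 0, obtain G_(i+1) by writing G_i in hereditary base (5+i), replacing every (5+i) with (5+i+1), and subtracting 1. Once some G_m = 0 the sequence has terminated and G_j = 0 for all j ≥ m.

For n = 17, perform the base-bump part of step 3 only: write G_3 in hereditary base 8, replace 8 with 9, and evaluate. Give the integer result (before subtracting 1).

25

(0) 17|_5 = 3·5 + 2 ↦ 3·6 + 2|_6 = 20 ⇒ 19
(1) 19|_6 = 3·6 + 1 ↦ 3·7 + 1|_7 = 22 ⇒ 21
(2) 21|_7 = 3·7 ↦ 3·8|_8 = 24 ⇒ 23
(3) 23|_8 = 2·8 + 7 ↦ 2·9 + 7|_9 = 25 ⇒ 24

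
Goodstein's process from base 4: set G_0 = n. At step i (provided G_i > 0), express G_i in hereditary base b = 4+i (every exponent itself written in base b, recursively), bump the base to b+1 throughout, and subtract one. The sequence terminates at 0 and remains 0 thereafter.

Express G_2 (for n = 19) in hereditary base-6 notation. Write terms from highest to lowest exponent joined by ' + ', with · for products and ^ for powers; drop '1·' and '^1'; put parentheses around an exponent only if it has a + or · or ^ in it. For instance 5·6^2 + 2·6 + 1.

G_0=19  [base 4] 4^2 + 3  →[4↦5]→  5^2 + 3 = 28  −1 ⇒ G_1=27
G_1=27  [base 5] 5^2 + 2  →[5↦6]→  6^2 + 2 = 38  −1 ⇒ G_2=37

6^2 + 1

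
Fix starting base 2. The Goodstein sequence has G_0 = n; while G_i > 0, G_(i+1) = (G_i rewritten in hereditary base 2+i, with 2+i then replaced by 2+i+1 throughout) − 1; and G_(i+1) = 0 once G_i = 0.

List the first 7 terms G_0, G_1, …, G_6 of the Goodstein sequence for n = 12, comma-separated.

12, 107, 1065, 15685, 280019, 5764910, 134217867

[0] 12 ≡ 2^(2 + 1) + 2^2 (base 2). Lift 3: 108. −1: 107.
[1] 107 ≡ 3^(3 + 1) + 2·3^2 + 2·3 + 2 (base 3). Lift 4: 1066. −1: 1065.
[2] 1065 ≡ 4^(4 + 1) + 2·4^2 + 2·4 + 1 (base 4). Lift 5: 15686. −1: 15685.
[3] 15685 ≡ 5^(5 + 1) + 2·5^2 + 2·5 (base 5). Lift 6: 280020. −1: 280019.
[4] 280019 ≡ 6^(6 + 1) + 2·6^2 + 6 + 5 (base 6). Lift 7: 5764911. −1: 5764910.
[5] 5764910 ≡ 7^(7 + 1) + 2·7^2 + 7 + 4 (base 7). Lift 8: 134217868. −1: 134217867.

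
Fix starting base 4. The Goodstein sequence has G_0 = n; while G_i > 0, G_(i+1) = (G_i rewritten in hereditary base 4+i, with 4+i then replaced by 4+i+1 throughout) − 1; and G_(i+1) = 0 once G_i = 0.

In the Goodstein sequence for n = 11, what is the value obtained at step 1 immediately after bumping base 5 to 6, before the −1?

14

(0) 11|_4 = 2·4 + 3 ↦ 2·5 + 3|_5 = 13 ⇒ 12
(1) 12|_5 = 2·5 + 2 ↦ 2·6 + 2|_6 = 14 ⇒ 13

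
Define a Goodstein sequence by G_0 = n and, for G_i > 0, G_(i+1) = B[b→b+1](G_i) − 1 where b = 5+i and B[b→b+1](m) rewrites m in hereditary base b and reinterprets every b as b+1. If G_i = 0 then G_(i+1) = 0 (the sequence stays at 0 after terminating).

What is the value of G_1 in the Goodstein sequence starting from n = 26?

36

i=0: 26 = 5^2 + 1 (b=5); 5→6: 6^2 + 1 = 37; 37−1 = 36
i=1: 36 = 6^2 (b=6); 6→7: 7^2 = 49; 49−1 = 48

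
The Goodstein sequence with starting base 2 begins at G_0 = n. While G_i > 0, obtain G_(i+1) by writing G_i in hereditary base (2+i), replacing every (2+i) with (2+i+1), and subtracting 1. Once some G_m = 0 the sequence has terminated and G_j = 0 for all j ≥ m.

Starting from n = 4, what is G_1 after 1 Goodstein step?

26

[0] 4 ≡ 2^2 (base 2). Lift 3: 27. −1: 26.
[1] 26 ≡ 2·3^2 + 2·3 + 2 (base 3). Lift 4: 42. −1: 41.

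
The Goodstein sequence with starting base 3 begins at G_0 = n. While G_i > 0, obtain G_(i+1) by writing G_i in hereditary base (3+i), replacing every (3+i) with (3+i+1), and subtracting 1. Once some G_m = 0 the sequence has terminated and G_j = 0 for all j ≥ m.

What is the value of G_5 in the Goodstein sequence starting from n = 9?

23

base 3: 9 = 3^2; at 4: 4^2 = 16; next = 15
base 4: 15 = 3·4 + 3; at 5: 3·5 + 3 = 18; next = 17
base 5: 17 = 3·5 + 2; at 6: 3·6 + 2 = 20; next = 19
base 6: 19 = 3·6 + 1; at 7: 3·7 + 1 = 22; next = 21
base 7: 21 = 3·7; at 8: 3·8 = 24; next = 23
base 8: 23 = 2·8 + 7; at 9: 2·9 + 7 = 25; next = 24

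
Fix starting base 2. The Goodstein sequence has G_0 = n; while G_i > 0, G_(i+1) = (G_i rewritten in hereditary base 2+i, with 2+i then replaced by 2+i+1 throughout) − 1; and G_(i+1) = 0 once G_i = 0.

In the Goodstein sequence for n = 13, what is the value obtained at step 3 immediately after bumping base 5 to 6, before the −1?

280712

G_0=13  [base 2] 2^(2 + 1) + 2^2 + 1  →[2↦3]→  3^(3 + 1) + 3^3 + 1 = 109  −1 ⇒ G_1=108
G_1=108  [base 3] 3^(3 + 1) + 3^3  →[3↦4]→  4^(4 + 1) + 4^4 = 1280  −1 ⇒ G_2=1279
G_2=1279  [base 4] 4^(4 + 1) + 3·4^3 + 3·4^2 + 3·4 + 3  →[4↦5]→  5^(5 + 1) + 3·5^3 + 3·5^2 + 3·5 + 3 = 16093  −1 ⇒ G_3=16092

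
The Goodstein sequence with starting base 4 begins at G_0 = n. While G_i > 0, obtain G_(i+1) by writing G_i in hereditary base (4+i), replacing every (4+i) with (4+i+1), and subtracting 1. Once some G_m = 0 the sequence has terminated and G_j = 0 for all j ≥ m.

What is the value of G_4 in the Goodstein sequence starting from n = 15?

23

base 4: 15 = 3·4 + 3; at 5: 3·5 + 3 = 18; next = 17
base 5: 17 = 3·5 + 2; at 6: 3·6 + 2 = 20; next = 19
base 6: 19 = 3·6 + 1; at 7: 3·7 + 1 = 22; next = 21
base 7: 21 = 3·7; at 8: 3·8 = 24; next = 23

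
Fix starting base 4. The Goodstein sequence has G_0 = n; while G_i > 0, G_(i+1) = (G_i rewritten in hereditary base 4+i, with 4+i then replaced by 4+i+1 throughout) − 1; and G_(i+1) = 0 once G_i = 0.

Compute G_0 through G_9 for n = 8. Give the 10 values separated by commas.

8, 9, 9, 9, 9, 9, 9, 8, 7, 6

8 —HB4→ 2·4 —bump→ 2·5 = 10 —(−1)→ 9
9 —HB5→ 5 + 4 —bump→ 6 + 4 = 10 —(−1)→ 9
9 —HB6→ 6 + 3 —bump→ 7 + 3 = 10 —(−1)→ 9
9 —HB7→ 7 + 2 —bump→ 8 + 2 = 10 —(−1)→ 9
9 —HB8→ 8 + 1 —bump→ 9 + 1 = 10 —(−1)→ 9
9 —HB9→ 9 —bump→ 10 = 10 —(−1)→ 9
9 —HB10→ 9 —bump→ 9 = 9 —(−1)→ 8
8 —HB11→ 8 —bump→ 8 = 8 —(−1)→ 7
7 —HB12→ 7 —bump→ 7 = 7 —(−1)→ 6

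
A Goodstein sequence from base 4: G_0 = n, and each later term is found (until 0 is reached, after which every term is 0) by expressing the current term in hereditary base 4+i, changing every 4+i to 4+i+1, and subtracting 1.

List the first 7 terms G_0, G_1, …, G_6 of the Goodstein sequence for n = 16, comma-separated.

16, 24, 27, 30, 33, 36, 39

(0) 16|_4 = 4^2 ↦ 5^2|_5 = 25 ⇒ 24
(1) 24|_5 = 4·5 + 4 ↦ 4·6 + 4|_6 = 28 ⇒ 27
(2) 27|_6 = 4·6 + 3 ↦ 4·7 + 3|_7 = 31 ⇒ 30
(3) 30|_7 = 4·7 + 2 ↦ 4·8 + 2|_8 = 34 ⇒ 33
(4) 33|_8 = 4·8 + 1 ↦ 4·9 + 1|_9 = 37 ⇒ 36
(5) 36|_9 = 4·9 ↦ 4·10|_10 = 40 ⇒ 39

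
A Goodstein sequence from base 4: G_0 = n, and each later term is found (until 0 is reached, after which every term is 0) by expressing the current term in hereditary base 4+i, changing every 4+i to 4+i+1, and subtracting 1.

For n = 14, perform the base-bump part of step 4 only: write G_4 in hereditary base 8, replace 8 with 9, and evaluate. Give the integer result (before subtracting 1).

14 —HB4→ 3·4 + 2 —bump→ 3·5 + 2 = 17 —(−1)→ 16
16 —HB5→ 3·5 + 1 —bump→ 3·6 + 1 = 19 —(−1)→ 18
18 —HB6→ 3·6 —bump→ 3·7 = 21 —(−1)→ 20
20 —HB7→ 2·7 + 6 —bump→ 2·8 + 6 = 22 —(−1)→ 21

23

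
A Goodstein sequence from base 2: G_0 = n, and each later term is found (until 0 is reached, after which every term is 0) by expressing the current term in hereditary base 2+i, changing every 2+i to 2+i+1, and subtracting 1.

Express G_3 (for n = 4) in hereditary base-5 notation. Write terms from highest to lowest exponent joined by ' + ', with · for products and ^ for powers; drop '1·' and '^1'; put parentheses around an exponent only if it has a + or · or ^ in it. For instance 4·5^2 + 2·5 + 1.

G_0=4  [base 2] 2^2  →[2↦3]→  3^3 = 27  −1 ⇒ G_1=26
G_1=26  [base 3] 2·3^2 + 2·3 + 2  →[3↦4]→  2·4^2 + 2·4 + 2 = 42  −1 ⇒ G_2=41
G_2=41  [base 4] 2·4^2 + 2·4 + 1  →[4↦5]→  2·5^2 + 2·5 + 1 = 61  −1 ⇒ G_3=60
G_3=60  [base 5] 2·5^2 + 2·5  →[5↦6]→  2·6^2 + 2·6 = 84  −1 ⇒ G_4=83

2·5^2 + 2·5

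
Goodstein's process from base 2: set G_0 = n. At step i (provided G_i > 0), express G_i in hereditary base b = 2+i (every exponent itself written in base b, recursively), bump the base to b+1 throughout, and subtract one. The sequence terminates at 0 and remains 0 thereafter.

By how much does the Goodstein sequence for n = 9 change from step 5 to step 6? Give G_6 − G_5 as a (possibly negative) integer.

47861573

(0) 9|_2 = 2^(2 + 1) + 1 ↦ 3^(3 + 1) + 1|_3 = 82 ⇒ 81
(1) 81|_3 = 3^(3 + 1) ↦ 4^(4 + 1)|_4 = 1024 ⇒ 1023
(2) 1023|_4 = 3·4^4 + 3·4^3 + 3·4^2 + 3·4 + 3 ↦ 3·5^5 + 3·5^3 + 3·5^2 + 3·5 + 3|_5 = 9843 ⇒ 9842
(3) 9842|_5 = 3·5^5 + 3·5^3 + 3·5^2 + 3·5 + 2 ↦ 3·6^6 + 3·6^3 + 3·6^2 + 3·6 + 2|_6 = 140744 ⇒ 140743
(4) 140743|_6 = 3·6^6 + 3·6^3 + 3·6^2 + 3·6 + 1 ↦ 3·7^7 + 3·7^3 + 3·7^2 + 3·7 + 1|_7 = 2471827 ⇒ 2471826
(5) 2471826|_7 = 3·7^7 + 3·7^3 + 3·7^2 + 3·7 ↦ 3·8^8 + 3·8^3 + 3·8^2 + 3·8|_8 = 50333400 ⇒ 50333399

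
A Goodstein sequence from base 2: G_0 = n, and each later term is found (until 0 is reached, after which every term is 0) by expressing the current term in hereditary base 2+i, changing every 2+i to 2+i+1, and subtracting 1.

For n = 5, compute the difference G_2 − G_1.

228

i=0: 5 = 2^2 + 1 (b=2); 2→3: 3^3 + 1 = 28; 28−1 = 27
i=1: 27 = 3^3 (b=3); 3→4: 4^4 = 256; 256−1 = 255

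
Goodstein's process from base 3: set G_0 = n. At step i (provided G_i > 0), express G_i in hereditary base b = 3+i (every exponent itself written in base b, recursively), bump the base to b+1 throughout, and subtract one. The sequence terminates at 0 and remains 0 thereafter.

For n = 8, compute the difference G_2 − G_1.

step 0: 8 = 2·3 + 2; sub 4 for 3: 2·4 + 2; = 10; G_1 = 10−1 = 9
step 1: 9 = 2·4 + 1; sub 5 for 4: 2·5 + 1; = 11; G_2 = 11−1 = 10

1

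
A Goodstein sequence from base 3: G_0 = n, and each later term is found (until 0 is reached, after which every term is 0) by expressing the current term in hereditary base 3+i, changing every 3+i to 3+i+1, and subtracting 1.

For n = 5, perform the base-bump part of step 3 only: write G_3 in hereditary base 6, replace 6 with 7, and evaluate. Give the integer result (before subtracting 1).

5

(0) 5|_3 = 3 + 2 ↦ 4 + 2|_4 = 6 ⇒ 5
(1) 5|_4 = 4 + 1 ↦ 5 + 1|_5 = 6 ⇒ 5
(2) 5|_5 = 5 ↦ 6|_6 = 6 ⇒ 5
(3) 5|_6 = 5 ↦ 5|_7 = 5 ⇒ 4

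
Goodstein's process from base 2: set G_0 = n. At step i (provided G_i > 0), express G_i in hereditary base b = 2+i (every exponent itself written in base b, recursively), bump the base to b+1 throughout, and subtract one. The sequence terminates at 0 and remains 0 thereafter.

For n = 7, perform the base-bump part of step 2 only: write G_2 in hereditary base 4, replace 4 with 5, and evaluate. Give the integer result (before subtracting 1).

3128

(0) 7|_2 = 2^2 + 2 + 1 ↦ 3^3 + 3 + 1|_3 = 31 ⇒ 30
(1) 30|_3 = 3^3 + 3 ↦ 4^4 + 4|_4 = 260 ⇒ 259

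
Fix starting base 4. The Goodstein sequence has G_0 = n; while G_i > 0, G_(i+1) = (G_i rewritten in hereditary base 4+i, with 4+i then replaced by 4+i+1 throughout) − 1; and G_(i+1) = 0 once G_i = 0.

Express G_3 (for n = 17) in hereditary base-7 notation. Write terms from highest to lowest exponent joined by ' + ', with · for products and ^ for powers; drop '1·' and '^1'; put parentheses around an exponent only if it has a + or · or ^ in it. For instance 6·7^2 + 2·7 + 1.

5·7 + 4

[0] 17 ≡ 4^2 + 1 (base 4). Lift 5: 26. −1: 25.
[1] 25 ≡ 5^2 (base 5). Lift 6: 36. −1: 35.
[2] 35 ≡ 5·6 + 5 (base 6). Lift 7: 40. −1: 39.
[3] 39 ≡ 5·7 + 4 (base 7). Lift 8: 44. −1: 43.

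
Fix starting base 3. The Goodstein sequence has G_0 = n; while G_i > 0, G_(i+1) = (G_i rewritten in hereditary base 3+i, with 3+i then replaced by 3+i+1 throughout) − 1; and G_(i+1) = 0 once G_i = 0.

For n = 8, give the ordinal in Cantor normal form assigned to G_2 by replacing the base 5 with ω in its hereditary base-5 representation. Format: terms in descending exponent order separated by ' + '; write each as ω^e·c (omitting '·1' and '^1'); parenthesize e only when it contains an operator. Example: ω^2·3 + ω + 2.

step 0: 8 = 2·3 + 2; sub 4 for 3: 2·4 + 2; = 10; G_1 = 10−1 = 9
step 1: 9 = 2·4 + 1; sub 5 for 4: 2·5 + 1; = 11; G_2 = 11−1 = 10
step 2: 10 = 2·5; sub 6 for 5: 2·6; = 12; G_3 = 12−1 = 11

ω·2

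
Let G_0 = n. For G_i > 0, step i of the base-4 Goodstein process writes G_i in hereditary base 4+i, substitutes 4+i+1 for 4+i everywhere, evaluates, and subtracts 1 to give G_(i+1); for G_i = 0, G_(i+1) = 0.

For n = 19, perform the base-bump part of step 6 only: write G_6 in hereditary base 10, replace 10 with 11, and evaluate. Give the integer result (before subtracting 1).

step 0: 19 = 4^2 + 3; sub 5 for 4: 5^2 + 3; = 28; G_1 = 28−1 = 27
step 1: 27 = 5^2 + 2; sub 6 for 5: 6^2 + 2; = 38; G_2 = 38−1 = 37
step 2: 37 = 6^2 + 1; sub 7 for 6: 7^2 + 1; = 50; G_3 = 50−1 = 49
step 3: 49 = 7^2; sub 8 for 7: 8^2; = 64; G_4 = 64−1 = 63
step 4: 63 = 7·8 + 7; sub 9 for 8: 7·9 + 7; = 70; G_5 = 70−1 = 69
step 5: 69 = 7·9 + 6; sub 10 for 9: 7·10 + 6; = 76; G_6 = 76−1 = 75
step 6: 75 = 7·10 + 5; sub 11 for 10: 7·11 + 5; = 82; G_7 = 82−1 = 81

82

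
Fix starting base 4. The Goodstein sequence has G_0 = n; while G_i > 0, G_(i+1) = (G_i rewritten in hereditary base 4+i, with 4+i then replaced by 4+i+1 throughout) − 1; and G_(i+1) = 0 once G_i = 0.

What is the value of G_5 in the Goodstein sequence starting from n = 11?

15

base 4: 11 = 2·4 + 3; at 5: 2·5 + 3 = 13; next = 12
base 5: 12 = 2·5 + 2; at 6: 2·6 + 2 = 14; next = 13
base 6: 13 = 2·6 + 1; at 7: 2·7 + 1 = 15; next = 14
base 7: 14 = 2·7; at 8: 2·8 = 16; next = 15
base 8: 15 = 8 + 7; at 9: 9 + 7 = 16; next = 15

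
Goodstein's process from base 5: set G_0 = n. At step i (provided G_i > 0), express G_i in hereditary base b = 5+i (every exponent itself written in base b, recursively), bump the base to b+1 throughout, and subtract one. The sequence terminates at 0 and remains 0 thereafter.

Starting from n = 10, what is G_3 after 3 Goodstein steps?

11

base 5: 10 = 2·5; at 6: 2·6 = 12; next = 11
base 6: 11 = 6 + 5; at 7: 7 + 5 = 12; next = 11
base 7: 11 = 7 + 4; at 8: 8 + 4 = 12; next = 11
base 8: 11 = 8 + 3; at 9: 9 + 3 = 12; next = 11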